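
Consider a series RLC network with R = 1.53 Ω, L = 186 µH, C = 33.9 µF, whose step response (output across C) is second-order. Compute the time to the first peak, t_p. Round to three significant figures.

For a series RLC circuit (capacitor voltage as output), ω_n = 1/√(LC) = 1/√(186 µH · 33.9 µF) = 12600 rad/s.
ζ = (R/2)·√(C/L) = (1.53/2)·√(33.9 µF/186 µH) = 0.327.
The damped frequency ω_d = ω_n√(1−ζ²) = 11900 rad/s. t_p = π/ω_d = 0.000264 s.

t_p ≈ 0.000264 s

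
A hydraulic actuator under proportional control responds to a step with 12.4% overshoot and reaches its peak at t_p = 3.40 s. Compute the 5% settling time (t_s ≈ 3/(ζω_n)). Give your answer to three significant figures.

From the overshoot, ζ = −ln(OS)/√(π²+ln²(OS)) = 0.553.
t_p = π/ω_d ⇒ ω_d = 0.924 rad/s; then ω_n = ω_d/√(1−ζ²) = 1.11 rad/s.
t_s ≈ 3/(ζω_n) = 3/(0.553·1.11) = 4.89 s.

t_s ≈ 4.89 s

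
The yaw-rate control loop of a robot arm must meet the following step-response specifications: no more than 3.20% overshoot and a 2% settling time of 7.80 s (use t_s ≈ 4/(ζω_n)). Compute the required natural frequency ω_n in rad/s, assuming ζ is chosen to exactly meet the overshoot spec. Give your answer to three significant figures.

From %OS = 100·exp(−πζ/√(1−ζ²)), invert to get ζ = −ln(OS)/√(π² + ln²(OS)) with OS = 0.0320.
−ln 0.0320 = 3.442, so ζ = 3.442/√(π² + 11.85) = 0.739.
From t_s ≈ 4/(ζω_n): ω_n = 4/(ζ·t_s) = 4/(0.739·7.80) = 0.694 rad/s.

ω_n ≈ 0.694 rad/s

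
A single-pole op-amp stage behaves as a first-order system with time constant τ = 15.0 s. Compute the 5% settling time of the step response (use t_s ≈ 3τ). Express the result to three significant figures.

t_s ≈ 45.0 s

t_s ≈ 3τ = 45.0 s.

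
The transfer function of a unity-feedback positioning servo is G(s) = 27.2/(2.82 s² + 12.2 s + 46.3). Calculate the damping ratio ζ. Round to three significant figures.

ζ ≈ 0.534

Dividing through by 2.82: denominator becomes s² + 4.326 s + 16.42.
So ω_n = √16.42 = 4.05 rad/s and ζ = 4.326/(2·4.05) = 0.534.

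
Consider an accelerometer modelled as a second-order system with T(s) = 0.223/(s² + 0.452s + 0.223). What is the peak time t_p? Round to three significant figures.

t_p ≈ 7.58 s

Comparing the denominator to s² + 2ζω_n s + ω_n²: ω_n = √0.223 = 0.472 rad/s, and 2ζω_n = 0.452 so ζ = 0.452/(2·0.472) = 0.479.
The damped frequency ω_d = ω_n√(1−ζ²) = 0.415 rad/s. Then t_p = π/ω_d = 7.58 s.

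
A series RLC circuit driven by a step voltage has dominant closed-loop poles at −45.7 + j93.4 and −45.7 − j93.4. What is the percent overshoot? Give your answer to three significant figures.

%OS ≈ 21.5%

The poles are at −σ ± jω_d with σ = 45.7 and ω_d = 93.4, so ω_n = √(σ²+ω_d²) = 104 rad/s and ζ = σ/ω_n = 0.440.
%OS = 100 e^{−πζ/√(1−ζ²)} with ζ = 0.440 gives 21.5%.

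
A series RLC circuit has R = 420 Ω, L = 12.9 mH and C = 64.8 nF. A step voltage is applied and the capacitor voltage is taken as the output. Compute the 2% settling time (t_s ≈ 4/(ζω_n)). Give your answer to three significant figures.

t_s ≈ 0.000246 s

For a series RLC circuit (capacitor voltage as output), ω_n = 1/√(LC) = 1/√(12.9 mH · 64.8 nF) = 34600 rad/s.
ζ = (R/2)·√(C/L) = (420/2)·√(64.8 nF/12.9 mH) = 0.471.
t_s ≈ 4/(ζω_n) = 0.000246 s.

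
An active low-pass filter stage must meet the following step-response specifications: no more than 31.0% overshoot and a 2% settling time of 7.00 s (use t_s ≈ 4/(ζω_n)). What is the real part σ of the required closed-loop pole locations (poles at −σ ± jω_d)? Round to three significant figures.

The settling-time spec alone fixes σ = ζω_n = 4/t_s = 4/7.00 = 0.571.
(Overshoot then fixes ζ = 0.349 and hence ω_d = σ·√(1−ζ²)/ζ = 1.53 rad/s.)

σ ≈ 0.571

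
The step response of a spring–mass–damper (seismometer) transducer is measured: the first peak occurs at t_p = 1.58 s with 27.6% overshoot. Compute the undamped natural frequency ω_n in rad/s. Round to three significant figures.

The overshoot fixes ζ = −ln(OS)/√(π²+ln²(OS)) = 0.379.
From t_p = π/ω_d, ω_d = π/1.58 = 1.99 rad/s, so ω_n = ω_d/√(1−ζ²) = 2.15 rad/s.

ω_n ≈ 2.15 rad/s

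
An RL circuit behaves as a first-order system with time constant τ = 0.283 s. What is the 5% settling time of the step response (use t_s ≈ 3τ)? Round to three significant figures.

t_s ≈ 3τ = 0.849 s.

t_s ≈ 0.849 s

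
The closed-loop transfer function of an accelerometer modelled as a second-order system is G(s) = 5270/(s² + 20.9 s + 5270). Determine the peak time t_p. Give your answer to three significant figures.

t_p ≈ 0.0437 s

Comparing the denominator to s² + 2ζω_n s + ω_n²: ω_n = √5270 = 72.6 rad/s, and 2ζω_n = 20.9 so ζ = 20.9/(2·72.6) = 0.144.
ω_d = ω_n√(1−ζ²) = 71.8 rad/s. Then t_p = π/ω_d = 0.0437 s.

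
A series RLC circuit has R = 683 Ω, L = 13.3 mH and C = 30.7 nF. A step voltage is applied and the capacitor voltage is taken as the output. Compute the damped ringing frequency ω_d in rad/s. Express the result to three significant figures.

ω_d ≈ 42300 rad/s

For a series RLC circuit (capacitor voltage as output), ω_n = 1/√(LC) = 1/√(13.3 mH · 30.7 nF) = 49500 rad/s.
ζ = (R/2)·√(C/L) = (683/2)·√(30.7 nF/13.3 mH) = 0.519.
The damped frequency ω_d = ω_n√(1−ζ²) = 42300 rad/s.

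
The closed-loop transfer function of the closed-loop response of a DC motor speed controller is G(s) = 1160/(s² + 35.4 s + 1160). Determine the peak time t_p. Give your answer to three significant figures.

Matching coefficients with s² + 2ζω_n s + ω_n² gives ω_n² = 1160 ⇒ ω_n = 34.1 rad/s, and ζ = 35.4/(2ω_n) = 0.520.
ω_d = ω_n√(1−ζ²) = 29.1 rad/s. Then t_p = π/ω_d = 0.108 s.

t_p ≈ 0.108 s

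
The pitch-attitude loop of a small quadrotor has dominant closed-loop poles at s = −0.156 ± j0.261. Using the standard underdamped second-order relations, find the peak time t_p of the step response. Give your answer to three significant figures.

t_p ≈ 12.0 s

t_p = π/ω_d with ω_d = 0.261 (the imaginary part), so t_p = 12.0 s.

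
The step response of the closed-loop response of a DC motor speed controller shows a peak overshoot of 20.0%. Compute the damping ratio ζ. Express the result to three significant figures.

ζ = −ln(OS)/√(π² + (ln OS)²). With OS = 0.200, ln OS = −1.609 and ζ = 1.609/3.530 = 0.456.

ζ ≈ 0.456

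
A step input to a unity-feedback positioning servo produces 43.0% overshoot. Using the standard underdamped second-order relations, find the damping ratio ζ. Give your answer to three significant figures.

ζ ≈ 0.259

Inverting the overshoot relation: ζ = |ln 0.430|/√(π² + ln²0.430) = 0.259.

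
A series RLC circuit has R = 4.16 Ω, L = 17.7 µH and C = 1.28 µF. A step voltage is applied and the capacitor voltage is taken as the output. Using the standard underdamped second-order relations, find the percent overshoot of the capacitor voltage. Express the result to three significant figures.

%OS ≈ 12.0%

For a series RLC circuit (capacitor voltage as output), ω_n = 1/√(LC) = 1/√(17.7 µH · 1.28 µF) = 210000 rad/s.
ζ = (R/2)·√(C/L) = (4.16/2)·√(1.28 µF/17.7 µH) = 0.559.
Overshoot: exp(−π·0.559/√(1−0.559²)) = 0.120, i.e. 12.0%.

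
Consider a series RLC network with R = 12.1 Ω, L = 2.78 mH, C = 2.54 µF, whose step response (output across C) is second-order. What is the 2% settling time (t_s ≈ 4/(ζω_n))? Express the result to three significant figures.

For a series RLC circuit (capacitor voltage as output), ω_n = 1/√(LC) = 1/√(2.78 mH · 2.54 µF) = 11900 rad/s.
ζ = (R/2)·√(C/L) = (12.1/2)·√(2.54 µF/2.78 mH) = 0.183.
t_s ≈ 4/(ζω_n) = 0.00184 s.

t_s ≈ 0.00184 s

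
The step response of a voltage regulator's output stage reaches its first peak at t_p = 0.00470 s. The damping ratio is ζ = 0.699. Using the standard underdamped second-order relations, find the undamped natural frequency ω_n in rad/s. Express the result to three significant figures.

ω_n ≈ 935 rad/s

Peak time t_p = π/ω_d, so ω_d = π/t_p = π/0.00470 = 668 rad/s.
ω_n = ω_d/√(1−ζ²) = 668/√0.511 = 935 rad/s.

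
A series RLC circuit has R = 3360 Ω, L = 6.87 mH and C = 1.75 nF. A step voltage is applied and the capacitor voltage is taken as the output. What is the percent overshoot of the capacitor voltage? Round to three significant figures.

%OS ≈ 0.657%

For a series RLC circuit (capacitor voltage as output), ω_n = 1/√(LC) = 1/√(6.87 mH · 1.75 nF) = 288000 rad/s.
ζ = (R/2)·√(C/L) = (3360/2)·√(1.75 nF/6.87 mH) = 0.848.
%OS = 100·exp(−πζ/√(1−ζ²)) = 0.657%.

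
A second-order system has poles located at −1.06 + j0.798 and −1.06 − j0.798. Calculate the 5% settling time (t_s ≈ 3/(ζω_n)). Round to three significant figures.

For poles at −σ ± jω_d, ζω_n = σ = 1.06, so t_s ≈ 3/σ = 2.83 s.

t_s ≈ 2.83 s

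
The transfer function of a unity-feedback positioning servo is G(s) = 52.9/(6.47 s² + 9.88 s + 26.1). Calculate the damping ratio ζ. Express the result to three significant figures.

Dividing through by 6.47: denominator becomes s² + 1.527 s + 4.034.
So ω_n = √4.034 = 2.01 rad/s and ζ = 1.527/(2·2.01) = 0.380.

ζ ≈ 0.380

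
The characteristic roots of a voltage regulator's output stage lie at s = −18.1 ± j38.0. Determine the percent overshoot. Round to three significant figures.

The poles are at −σ ± jω_d with σ = 18.1 and ω_d = 38.0, so ω_n = √(σ²+ω_d²) = 42.1 rad/s and ζ = σ/ω_n = 0.430.
%OS = 100·exp(−πζ/√(1−ζ²)) = 22.4%.

%OS ≈ 22.4%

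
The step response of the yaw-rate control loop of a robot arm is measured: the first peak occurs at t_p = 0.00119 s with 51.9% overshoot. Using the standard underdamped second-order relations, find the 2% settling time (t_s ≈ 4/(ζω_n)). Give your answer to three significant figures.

t_s ≈ 0.00726 s

From the overshoot, ζ = −ln(OS)/√(π²+ln²(OS)) = 0.204.
From t_p = π/ω_d, ω_d = π/0.00119 = 2640 rad/s, so ω_n = ω_d/√(1−ζ²) = 2700 rad/s.
t_s ≈ 4/(ζω_n) = 4/(0.204·2700) = 0.00726 s.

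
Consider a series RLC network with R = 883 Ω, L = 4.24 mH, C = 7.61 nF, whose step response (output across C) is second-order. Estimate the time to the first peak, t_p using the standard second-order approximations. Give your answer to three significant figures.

For a series RLC circuit (capacitor voltage as output), ω_n = 1/√(LC) = 1/√(4.24 mH · 7.61 nF) = 176000 rad/s.
ζ = (R/2)·√(C/L) = (883/2)·√(7.61 nF/4.24 mH) = 0.591.
ω_d = 176000·√(1 − 0.591²) = 142000 rad/s. t_p = π/ω_d = 0.0000221 s.

t_p ≈ 0.0000221 s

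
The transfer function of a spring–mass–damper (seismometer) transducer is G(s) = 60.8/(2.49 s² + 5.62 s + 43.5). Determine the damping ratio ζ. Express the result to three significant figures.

ζ ≈ 0.270

Dividing through by 2.49: denominator becomes s² + 2.257 s + 17.47.
So ω_n = √17.47 = 4.18 rad/s and ζ = 2.257/(2·4.18) = 0.270.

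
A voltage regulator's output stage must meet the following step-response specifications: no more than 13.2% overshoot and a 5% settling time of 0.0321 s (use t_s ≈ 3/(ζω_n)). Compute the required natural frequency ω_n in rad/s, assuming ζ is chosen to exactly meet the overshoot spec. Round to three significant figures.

ω_n ≈ 173 rad/s

ζ = −ln(OS)/√(π² + (ln OS)²). With OS = 0.132, ln OS = −2.025 and ζ = 2.025/3.738 = 0.542.
Then ω_n = 3/(ζ t_s) = 3/(0.542 × 0.0321) = 173 rad/s.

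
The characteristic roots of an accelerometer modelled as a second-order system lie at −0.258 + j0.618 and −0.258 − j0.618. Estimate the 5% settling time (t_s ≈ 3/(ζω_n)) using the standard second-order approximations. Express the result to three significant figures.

For poles at −σ ± jω_d, ζω_n = σ = 0.258, so t_s ≈ 3/σ = 11.6 s.

t_s ≈ 11.6 s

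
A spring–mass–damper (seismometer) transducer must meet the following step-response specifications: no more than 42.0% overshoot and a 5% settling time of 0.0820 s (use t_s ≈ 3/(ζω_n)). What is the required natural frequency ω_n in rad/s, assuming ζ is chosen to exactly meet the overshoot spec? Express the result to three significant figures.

ω_n ≈ 137 rad/s

ζ = −ln(OS)/√(π² + (ln OS)²). With OS = 0.420, ln OS = −0.8675 and ζ = 0.8675/3.259 = 0.266.
From t_s ≈ 3/(ζω_n): ω_n = 3/(ζ·t_s) = 3/(0.266·0.0820) = 137 rad/s.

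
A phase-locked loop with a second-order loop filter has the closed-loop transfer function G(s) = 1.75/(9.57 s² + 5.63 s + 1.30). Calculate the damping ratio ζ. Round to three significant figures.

ζ ≈ 0.798

Dividing through by 9.57: denominator becomes s² + 0.5883 s + 0.1358.
So ω_n = √0.1358 = 0.369 rad/s and ζ = 0.5883/(2·0.369) = 0.798.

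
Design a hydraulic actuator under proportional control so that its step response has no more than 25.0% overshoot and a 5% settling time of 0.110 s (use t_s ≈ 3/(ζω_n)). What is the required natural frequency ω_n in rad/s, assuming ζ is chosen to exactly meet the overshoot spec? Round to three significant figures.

Inverting the overshoot relation: ζ = |ln 0.250|/√(π² + ln²0.250) = 0.404.
From t_s ≈ 3/(ζω_n): ω_n = 3/(ζ·t_s) = 3/(0.404·0.110) = 67.6 rad/s.

ω_n ≈ 67.6 rad/s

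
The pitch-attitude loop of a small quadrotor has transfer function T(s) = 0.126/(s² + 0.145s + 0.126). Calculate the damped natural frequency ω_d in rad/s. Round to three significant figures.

ω_d ≈ 0.347 rad/s

Matching coefficients with s² + 2ζω_n s + ω_n² gives ω_n² = 0.126 ⇒ ω_n = 0.355 rad/s, and ζ = 0.145/(2ω_n) = 0.204.
The damped frequency ω_d = ω_n√(1−ζ²) = 0.347 rad/s.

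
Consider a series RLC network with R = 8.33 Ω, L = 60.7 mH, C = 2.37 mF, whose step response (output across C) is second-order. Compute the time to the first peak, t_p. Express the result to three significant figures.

t_p ≈ 0.0663 s

For a series RLC circuit (capacitor voltage as output), ω_n = 1/√(LC) = 1/√(60.7 mH · 2.37 mF) = 83.4 rad/s.
ζ = (R/2)·√(C/L) = (8.33/2)·√(2.37 mF/60.7 mH) = 0.823.
ω_d = ω_n√(1−ζ²) = 47.4 rad/s. t_p = π/ω_d = 0.0663 s.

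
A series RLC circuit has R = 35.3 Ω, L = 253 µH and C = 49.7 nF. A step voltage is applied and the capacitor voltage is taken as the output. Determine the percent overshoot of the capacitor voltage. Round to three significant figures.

For a series RLC circuit (capacitor voltage as output), ω_n = 1/√(LC) = 1/√(253 µH · 49.7 nF) = 282000 rad/s.
ζ = (R/2)·√(C/L) = (35.3/2)·√(49.7 nF/253 µH) = 0.247.
Overshoot: exp(−π·0.247/√(1−0.247²)) = 0.448, i.e. 44.8%.

%OS ≈ 44.8%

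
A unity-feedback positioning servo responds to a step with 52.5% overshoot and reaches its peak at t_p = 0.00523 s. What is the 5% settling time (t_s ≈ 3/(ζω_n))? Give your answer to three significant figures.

From the overshoot, ζ = −ln(OS)/√(π²+ln²(OS)) = 0.201.
From t_p = π/ω_d, ω_d = π/0.00523 = 601 rad/s, so ω_n = ω_d/√(1−ζ²) = 613 rad/s.
t_s ≈ 3/(ζω_n) = 3/(0.201·613) = 0.0243 s.

t_s ≈ 0.0243 s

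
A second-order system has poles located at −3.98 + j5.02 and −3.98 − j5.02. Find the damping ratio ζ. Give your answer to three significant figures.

|pole| = ω_n = √(3.98² + 5.02²) = 6.41 rad/s; ζ = cos θ = σ/ω_n = 0.621.

ζ ≈ 0.621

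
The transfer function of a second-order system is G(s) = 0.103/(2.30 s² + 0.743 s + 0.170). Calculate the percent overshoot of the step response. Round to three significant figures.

Dividing through by 2.30: denominator becomes s² + 0.3230 s + 0.07391.
So ω_n = √0.07391 = 0.272 rad/s and ζ = 0.3230/(2·0.272) = 0.594.
%OS = 100·exp(−πζ/√(1−ζ²)) = 9.82%.

%OS ≈ 9.82%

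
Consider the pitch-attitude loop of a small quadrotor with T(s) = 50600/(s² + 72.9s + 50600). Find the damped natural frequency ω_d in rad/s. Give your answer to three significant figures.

ω_d ≈ 222 rad/s

Matching coefficients with s² + 2ζω_n s + ω_n² gives ω_n² = 50600 ⇒ ω_n = 225 rad/s, and ζ = 72.9/(2ω_n) = 0.162.
ω_d = ω_n√(1−ζ²) = 222 rad/s.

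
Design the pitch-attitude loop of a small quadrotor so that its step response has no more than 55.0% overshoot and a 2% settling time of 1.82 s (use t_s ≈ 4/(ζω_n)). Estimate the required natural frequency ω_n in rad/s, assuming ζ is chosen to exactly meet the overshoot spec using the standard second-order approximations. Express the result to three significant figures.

ω_n ≈ 11.8 rad/s

From %OS = 100·exp(−πζ/√(1−ζ²)), invert to get ζ = −ln(OS)/√(π² + ln²(OS)) with OS = 0.550.
−ln 0.550 = 0.5978, so ζ = 0.5978/√(π² + 0.3574) = 0.187.
Then ω_n = 4/(ζ t_s) = 4/(0.187 × 1.82) = 11.8 rad/s.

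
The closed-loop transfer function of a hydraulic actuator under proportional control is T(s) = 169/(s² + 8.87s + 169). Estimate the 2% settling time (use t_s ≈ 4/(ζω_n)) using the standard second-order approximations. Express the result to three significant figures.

t_s ≈ 0.902 s

Matching coefficients with s² + 2ζω_n s + ω_n² gives ω_n² = 169 ⇒ ω_n = 13.0 rad/s, and ζ = 8.87/(2ω_n) = 0.341.
t_s ≈ 4/(ζω_n) = 4/(0.341·13.0) = 0.902 s.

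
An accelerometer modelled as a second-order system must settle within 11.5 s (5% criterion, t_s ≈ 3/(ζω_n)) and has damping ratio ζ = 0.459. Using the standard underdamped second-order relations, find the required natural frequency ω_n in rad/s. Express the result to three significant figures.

ω_n ≈ 0.568 rad/s

Rearranging t_s ≈ 3/(ζω_n) gives ω_n = 3/(ζ·t_s) = 3/(0.459 × 11.5) = 0.568 rad/s.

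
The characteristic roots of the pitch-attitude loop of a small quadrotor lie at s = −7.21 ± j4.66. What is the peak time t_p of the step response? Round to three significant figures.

t_p ≈ 0.674 s

t_p = π/ω_d with ω_d = 4.66 (the imaginary part), so t_p = 0.674 s.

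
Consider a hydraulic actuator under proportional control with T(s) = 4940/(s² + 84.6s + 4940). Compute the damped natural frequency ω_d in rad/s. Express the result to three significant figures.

ω_d ≈ 56.1 rad/s

Matching coefficients with s² + 2ζω_n s + ω_n² gives ω_n² = 4940 ⇒ ω_n = 70.3 rad/s, and ζ = 84.6/(2ω_n) = 0.602.
The damped frequency ω_d = ω_n√(1−ζ²) = 56.1 rad/s.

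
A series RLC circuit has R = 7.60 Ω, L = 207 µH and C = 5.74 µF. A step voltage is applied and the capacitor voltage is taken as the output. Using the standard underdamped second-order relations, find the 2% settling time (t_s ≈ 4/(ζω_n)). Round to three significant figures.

t_s ≈ 0.000218 s

For a series RLC circuit (capacitor voltage as output), ω_n = 1/√(LC) = 1/√(207 µH · 5.74 µF) = 29000 rad/s.
ζ = (R/2)·√(C/L) = (7.60/2)·√(5.74 µF/207 µH) = 0.633.
t_s ≈ 4/(ζω_n) = 0.000218 s.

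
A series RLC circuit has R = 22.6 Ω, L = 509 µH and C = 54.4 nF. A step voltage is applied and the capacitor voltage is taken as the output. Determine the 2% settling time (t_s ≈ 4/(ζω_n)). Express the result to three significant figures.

t_s ≈ 0.000180 s

For a series RLC circuit (capacitor voltage as output), ω_n = 1/√(LC) = 1/√(509 µH · 54.4 nF) = 190000 rad/s.
ζ = (R/2)·√(C/L) = (22.6/2)·√(54.4 nF/509 µH) = 0.117.
t_s ≈ 4/(ζω_n) = 0.000180 s.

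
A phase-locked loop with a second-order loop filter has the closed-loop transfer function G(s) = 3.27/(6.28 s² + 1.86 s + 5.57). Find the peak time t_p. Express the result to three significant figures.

t_p ≈ 3.38 s

Dividing through by 6.28: denominator becomes s² + 0.2962 s + 0.8869.
So ω_n = √0.8869 = 0.942 rad/s and ζ = 0.2962/(2·0.942) = 0.157.
ω_d = 0.942·√(1 − 0.157²) = 0.930 rad/s. t_p = π/ω_d = 3.38 s.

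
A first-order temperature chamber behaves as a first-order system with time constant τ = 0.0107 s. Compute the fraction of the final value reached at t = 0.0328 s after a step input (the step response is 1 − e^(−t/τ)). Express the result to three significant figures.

y/y_∞ ≈ 0.953

y(t)/y_∞ = 1 − e^(−t/τ) = 1 − e^(−0.0328/0.0107) = 1 − e^(−3.07) = 0.953.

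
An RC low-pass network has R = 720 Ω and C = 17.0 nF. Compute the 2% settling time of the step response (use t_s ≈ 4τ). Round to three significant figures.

t_s ≈ 0.0000490 s

τ = RC = 720 × 17.0 nF = 0.0000122 s.
t_s ≈ 4τ = 0.0000490 s.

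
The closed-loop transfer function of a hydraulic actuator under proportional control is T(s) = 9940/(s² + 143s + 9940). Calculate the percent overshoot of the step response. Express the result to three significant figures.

ω_n = √9940 = 99.7 rad/s; ζ = 143/(2·99.7) = 0.717.
%OS = 100·exp(−πζ/√(1−ζ²)) = 3.94%.

%OS ≈ 3.94%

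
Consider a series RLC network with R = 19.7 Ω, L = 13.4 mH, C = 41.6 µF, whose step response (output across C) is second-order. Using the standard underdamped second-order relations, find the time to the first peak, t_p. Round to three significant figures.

For a series RLC circuit (capacitor voltage as output), ω_n = 1/√(LC) = 1/√(13.4 mH · 41.6 µF) = 1340 rad/s.
ζ = (R/2)·√(C/L) = (19.7/2)·√(41.6 µF/13.4 mH) = 0.549.
The damped frequency ω_d = ω_n√(1−ζ²) = 1120 rad/s. t_p = π/ω_d = 0.00281 s.

t_p ≈ 0.00281 s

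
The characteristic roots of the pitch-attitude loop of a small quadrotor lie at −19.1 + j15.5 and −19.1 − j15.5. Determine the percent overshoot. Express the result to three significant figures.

With σ = 19.1, ω_d = 15.5: ω_n = √(σ²+ω_d²) = 24.6 rad/s, ζ = σ/ω_n = 0.776.
%OS = 100·exp(−πζ/√(1−ζ²)) = 2.08%.

%OS ≈ 2.08%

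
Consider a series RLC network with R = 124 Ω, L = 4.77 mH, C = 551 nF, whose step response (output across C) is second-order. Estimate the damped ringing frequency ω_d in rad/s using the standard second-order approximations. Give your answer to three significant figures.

ω_d ≈ 14500 rad/s

For a series RLC circuit (capacitor voltage as output), ω_n = 1/√(LC) = 1/√(4.77 mH · 551 nF) = 19500 rad/s.
ζ = (R/2)·√(C/L) = (124/2)·√(551 nF/4.77 mH) = 0.666.
The damped frequency ω_d = ω_n√(1−ζ²) = 14500 rad/s.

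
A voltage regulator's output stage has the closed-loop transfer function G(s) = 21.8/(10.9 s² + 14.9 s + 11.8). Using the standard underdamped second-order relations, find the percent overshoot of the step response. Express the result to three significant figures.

%OS ≈ 6.48%

Dividing through by 10.9: denominator becomes s² + 1.367 s + 1.083.
So ω_n = √1.083 = 1.04 rad/s and ζ = 1.367/(2·1.04) = 0.657.
%OS = 100·exp(−πζ/√(1−ζ²)) = 6.48%.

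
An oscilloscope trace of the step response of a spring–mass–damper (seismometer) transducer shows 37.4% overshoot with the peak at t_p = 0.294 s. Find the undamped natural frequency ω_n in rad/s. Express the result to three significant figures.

From the overshoot, ζ = −ln(OS)/√(π²+ln²(OS)) = 0.299.
From t_p = π/ω_d, ω_d = π/0.294 = 10.7 rad/s, so ω_n = ω_d/√(1−ζ²) = 11.2 rad/s.

ω_n ≈ 11.2 rad/s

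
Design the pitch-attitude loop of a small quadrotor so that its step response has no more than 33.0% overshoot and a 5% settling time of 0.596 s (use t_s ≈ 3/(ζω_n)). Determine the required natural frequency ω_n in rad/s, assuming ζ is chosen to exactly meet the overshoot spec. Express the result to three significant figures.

ω_n ≈ 15.1 rad/s

Inverting the overshoot relation: ζ = |ln 0.330|/√(π² + ln²0.330) = 0.333.
From t_s ≈ 3/(ζω_n): ω_n = 3/(ζ·t_s) = 3/(0.333·0.596) = 15.1 rad/s.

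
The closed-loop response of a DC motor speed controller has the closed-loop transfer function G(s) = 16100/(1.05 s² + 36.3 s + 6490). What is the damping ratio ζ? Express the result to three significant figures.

Dividing through by 1.05: denominator becomes s² + 34.57 s + 6181.
So ω_n = √6181 = 78.6 rad/s and ζ = 34.57/(2·78.6) = 0.220.

ζ ≈ 0.220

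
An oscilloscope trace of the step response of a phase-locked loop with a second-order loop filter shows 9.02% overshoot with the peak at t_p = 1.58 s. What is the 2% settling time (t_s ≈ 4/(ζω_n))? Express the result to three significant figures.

t_s ≈ 2.63 s

ζ from %OS: ζ = |ln 0.0902|/√(π²+ln²0.0902) = 0.608.
t_p = π/ω_d ⇒ ω_d = 1.99 rad/s; then ω_n = ω_d/√(1−ζ²) = 2.50 rad/s.
t_s ≈ 4/(ζω_n) = 4/(0.608·2.50) = 2.63 s.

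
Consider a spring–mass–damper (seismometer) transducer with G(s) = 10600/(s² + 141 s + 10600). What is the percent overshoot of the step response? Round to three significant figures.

%OS ≈ 5.22%

ω_n = √10600 = 103 rad/s; ζ = 141/(2·103) = 0.685.
%OS = 100 e^{−πζ/√(1−ζ²)} with ζ = 0.685 gives 5.22%.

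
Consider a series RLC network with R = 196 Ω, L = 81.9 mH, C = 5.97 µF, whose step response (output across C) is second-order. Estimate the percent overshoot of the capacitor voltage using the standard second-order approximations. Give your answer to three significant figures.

For a series RLC circuit (capacitor voltage as output), ω_n = 1/√(LC) = 1/√(81.9 mH · 5.97 µF) = 1430 rad/s.
ζ = (R/2)·√(C/L) = (196/2)·√(5.97 µF/81.9 mH) = 0.837.
%OS = 100·exp(−πζ/√(1−ζ²)) = 0.823%.

%OS ≈ 0.823%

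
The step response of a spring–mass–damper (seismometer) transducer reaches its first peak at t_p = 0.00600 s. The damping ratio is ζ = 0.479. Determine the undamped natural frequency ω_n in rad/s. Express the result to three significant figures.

ω_n ≈ 596 rad/s

Peak time t_p = π/ω_d, so ω_d = π/t_p = π/0.00600 = 524 rad/s.
ω_n = ω_d/√(1−ζ²) = 524/√0.771 = 596 rad/s.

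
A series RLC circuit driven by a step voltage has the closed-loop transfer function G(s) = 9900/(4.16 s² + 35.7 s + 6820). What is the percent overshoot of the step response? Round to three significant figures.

%OS ≈ 71.5%

Dividing through by 4.16: denominator becomes s² + 8.582 s + 1639.
So ω_n = √1639 = 40.5 rad/s and ζ = 8.582/(2·40.5) = 0.106.
%OS = 100·exp(−πζ/√(1−ζ²)) = 71.5%.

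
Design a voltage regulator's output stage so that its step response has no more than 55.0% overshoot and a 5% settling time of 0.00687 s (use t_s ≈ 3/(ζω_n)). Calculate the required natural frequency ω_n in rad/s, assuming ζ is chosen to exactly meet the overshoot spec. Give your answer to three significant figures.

Inverting the overshoot relation: ζ = |ln 0.550|/√(π² + ln²0.550) = 0.187.
Then ω_n = 3/(ζ t_s) = 3/(0.187 × 0.00687) = 2340 rad/s.

ω_n ≈ 2340 rad/s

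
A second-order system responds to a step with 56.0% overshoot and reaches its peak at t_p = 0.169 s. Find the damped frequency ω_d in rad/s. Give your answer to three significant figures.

t_p = π/ω_d, so ω_d = π/0.169 = 18.6 rad/s.

ω_d ≈ 18.6 rad/s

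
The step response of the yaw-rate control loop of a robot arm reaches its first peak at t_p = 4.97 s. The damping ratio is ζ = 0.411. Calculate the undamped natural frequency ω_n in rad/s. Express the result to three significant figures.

ω_n ≈ 0.693 rad/s

Peak time t_p = π/ω_d, so ω_d = π/t_p = π/4.97 = 0.632 rad/s.
ω_n = ω_d/√(1−ζ²) = 0.632/√0.831 = 0.693 rad/s.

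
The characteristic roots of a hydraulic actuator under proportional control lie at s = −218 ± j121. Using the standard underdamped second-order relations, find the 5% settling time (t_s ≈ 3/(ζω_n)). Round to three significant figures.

t_s ≈ 0.0138 s

For poles at −σ ± jω_d, ζω_n = σ = 218, so t_s ≈ 3/σ = 0.0138 s.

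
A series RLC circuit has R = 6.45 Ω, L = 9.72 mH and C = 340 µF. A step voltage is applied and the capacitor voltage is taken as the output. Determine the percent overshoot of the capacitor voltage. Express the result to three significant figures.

%OS ≈ 9.29%

For a series RLC circuit (capacitor voltage as output), ω_n = 1/√(LC) = 1/√(9.72 mH · 340 µF) = 550 rad/s.
ζ = (R/2)·√(C/L) = (6.45/2)·√(340 µF/9.72 mH) = 0.603.
%OS = 100 e^{−πζ/√(1−ζ²)} with ζ = 0.603 gives 9.29%.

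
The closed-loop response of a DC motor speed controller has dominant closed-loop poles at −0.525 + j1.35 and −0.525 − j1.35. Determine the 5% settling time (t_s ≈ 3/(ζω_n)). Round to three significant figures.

For poles at −σ ± jω_d, ζω_n = σ = 0.525, so t_s ≈ 3/σ = 5.71 s.

t_s ≈ 5.71 s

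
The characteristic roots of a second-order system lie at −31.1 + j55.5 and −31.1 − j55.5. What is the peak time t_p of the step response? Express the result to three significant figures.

t_p = π/ω_d with ω_d = 55.5 (the imaginary part), so t_p = 0.0566 s.

t_p ≈ 0.0566 s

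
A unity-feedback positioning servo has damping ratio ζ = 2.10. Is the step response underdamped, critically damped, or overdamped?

Since ζ = 2.10 > 1, the system is overdamped.

overdamped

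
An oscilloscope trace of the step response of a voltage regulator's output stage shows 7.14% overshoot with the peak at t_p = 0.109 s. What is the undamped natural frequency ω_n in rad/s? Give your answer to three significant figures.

ω_n ≈ 37.6 rad/s

The overshoot fixes ζ = −ln(OS)/√(π²+ln²(OS)) = 0.643.
t_p = π/ω_d ⇒ ω_d = 28.8 rad/s; then ω_n = ω_d/√(1−ζ²) = 37.6 rad/s.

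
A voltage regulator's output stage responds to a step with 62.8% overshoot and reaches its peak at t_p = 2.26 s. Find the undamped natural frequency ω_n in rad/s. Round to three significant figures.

ζ from %OS: ζ = |ln 0.628|/√(π²+ln²0.628) = 0.146.
t_p = π/ω_d ⇒ ω_d = 1.39 rad/s; then ω_n = ω_d/√(1−ζ²) = 1.41 rad/s.

ω_n ≈ 1.41 rad/s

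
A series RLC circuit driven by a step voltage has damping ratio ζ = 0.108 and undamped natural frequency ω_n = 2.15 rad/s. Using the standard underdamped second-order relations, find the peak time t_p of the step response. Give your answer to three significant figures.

t_p ≈ 1.47 s

The damped frequency is ω_d = ω_n√(1−ζ²) = 2.15·√(1−0.0117) = 2.14 rad/s.
Peak time t_p = π/ω_d = π/2.14 = 1.47 s.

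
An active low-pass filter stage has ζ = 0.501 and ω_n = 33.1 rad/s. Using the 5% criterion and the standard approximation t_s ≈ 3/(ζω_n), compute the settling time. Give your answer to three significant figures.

t_s ≈ 0.181 s

t_s ≈ 3/(ζω_n) = 3/(0.501 × 33.1) = 0.181 s.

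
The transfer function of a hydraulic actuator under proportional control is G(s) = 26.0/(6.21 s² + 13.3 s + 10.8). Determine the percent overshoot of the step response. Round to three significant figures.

%OS ≈ 1.26%

Dividing through by 6.21: denominator becomes s² + 2.142 s + 1.739.
So ω_n = √1.739 = 1.32 rad/s and ζ = 2.142/(2·1.32) = 0.812.
%OS = 100·exp(−πζ/√(1−ζ²)) = 1.26%.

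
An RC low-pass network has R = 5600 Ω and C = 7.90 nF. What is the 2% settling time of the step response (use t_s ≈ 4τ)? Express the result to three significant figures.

τ = RC = 5600 × 7.90 nF = 0.0000442 s.
t_s ≈ 4τ = 0.000177 s.

t_s ≈ 0.000177 s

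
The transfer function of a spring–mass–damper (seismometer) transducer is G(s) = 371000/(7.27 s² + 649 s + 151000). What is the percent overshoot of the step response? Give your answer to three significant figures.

%OS ≈ 35.9%

Dividing through by 7.27: denominator becomes s² + 89.27 s + 20770.
So ω_n = √20770 = 144 rad/s and ζ = 89.27/(2·144) = 0.310.
Overshoot: exp(−π·0.310/√(1−0.310²)) = 0.359, i.e. 35.9%.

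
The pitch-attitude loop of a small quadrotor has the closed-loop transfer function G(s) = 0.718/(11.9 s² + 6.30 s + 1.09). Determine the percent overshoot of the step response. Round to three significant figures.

%OS ≈ 0.346%

Dividing through by 11.9: denominator becomes s² + 0.5294 s + 0.09160.
So ω_n = √0.09160 = 0.303 rad/s and ζ = 0.5294/(2·0.303) = 0.875.
%OS = 100 e^{−πζ/√(1−ζ²)} with ζ = 0.875 gives 0.346%.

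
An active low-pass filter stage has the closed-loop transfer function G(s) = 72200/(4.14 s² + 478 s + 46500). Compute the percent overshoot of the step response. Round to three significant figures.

Dividing through by 4.14: denominator becomes s² + 115.5 s + 11230.
So ω_n = √11230 = 106 rad/s and ζ = 115.5/(2·106) = 0.545.
%OS = 100 e^{−πζ/√(1−ζ²)} with ζ = 0.545 gives 13.0%.

%OS ≈ 13.0%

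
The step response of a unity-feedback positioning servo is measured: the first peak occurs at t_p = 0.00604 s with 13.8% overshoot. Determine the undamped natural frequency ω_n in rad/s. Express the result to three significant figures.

ω_n ≈ 615 rad/s

ζ from %OS: ζ = |ln 0.138|/√(π²+ln²0.138) = 0.533.
t_p = π/ω_d ⇒ ω_d = 520 rad/s; then ω_n = ω_d/√(1−ζ²) = 615 rad/s.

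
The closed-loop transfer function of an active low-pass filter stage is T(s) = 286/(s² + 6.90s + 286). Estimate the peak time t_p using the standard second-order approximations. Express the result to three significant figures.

t_p ≈ 0.190 s

Comparing the denominator to s² + 2ζω_n s + ω_n²: ω_n = √286 = 16.9 rad/s, and 2ζω_n = 6.90 so ζ = 6.90/(2·16.9) = 0.204.
The damped frequency ω_d = ω_n√(1−ζ²) = 16.6 rad/s. Then t_p = π/ω_d = 0.190 s.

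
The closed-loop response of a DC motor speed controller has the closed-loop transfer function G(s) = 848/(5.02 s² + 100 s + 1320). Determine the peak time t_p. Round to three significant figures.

Dividing through by 5.02: denominator becomes s² + 19.92 s + 262.9.
So ω_n = √262.9 = 16.2 rad/s and ζ = 19.92/(2·16.2) = 0.614.
ω_d = 16.2·√(1 − 0.614²) = 12.8 rad/s. t_p = π/ω_d = 0.246 s.

t_p ≈ 0.246 s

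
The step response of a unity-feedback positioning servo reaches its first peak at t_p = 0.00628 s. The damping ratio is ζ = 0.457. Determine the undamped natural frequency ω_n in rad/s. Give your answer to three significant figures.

ω_n ≈ 562 rad/s

Peak time t_p = π/ω_d, so ω_d = π/t_p = π/0.00628 = 500 rad/s.
ω_n = ω_d/√(1−ζ²) = 500/√0.791 = 562 rad/s.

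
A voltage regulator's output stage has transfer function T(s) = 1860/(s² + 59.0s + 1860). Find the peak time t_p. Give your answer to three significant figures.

t_p ≈ 0.0999 s

Comparing the denominator to s² + 2ζω_n s + ω_n²: ω_n = √1860 = 43.1 rad/s, and 2ζω_n = 59.0 so ζ = 59.0/(2·43.1) = 0.684.
The damped frequency ω_d = ω_n√(1−ζ²) = 31.5 rad/s. Then t_p = π/ω_d = 0.0999 s.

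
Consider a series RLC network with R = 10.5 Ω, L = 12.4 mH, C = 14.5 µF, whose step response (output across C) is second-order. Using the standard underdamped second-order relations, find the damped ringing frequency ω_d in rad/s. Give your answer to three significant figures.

ω_d ≈ 2320 rad/s

For a series RLC circuit (capacitor voltage as output), ω_n = 1/√(LC) = 1/√(12.4 mH · 14.5 µF) = 2360 rad/s.
ζ = (R/2)·√(C/L) = (10.5/2)·√(14.5 µF/12.4 mH) = 0.180.
ω_d = ω_n√(1−ζ²) = 2320 rad/s.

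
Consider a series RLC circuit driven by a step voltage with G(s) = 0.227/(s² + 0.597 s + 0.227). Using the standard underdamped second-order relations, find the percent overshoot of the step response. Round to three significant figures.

ω_n = √0.227 = 0.476 rad/s; ζ = 0.597/(2·0.476) = 0.627.
Overshoot: exp(−π·0.627/√(1−0.627²)) = 0.0800, i.e. 8.00%.

%OS ≈ 8.00%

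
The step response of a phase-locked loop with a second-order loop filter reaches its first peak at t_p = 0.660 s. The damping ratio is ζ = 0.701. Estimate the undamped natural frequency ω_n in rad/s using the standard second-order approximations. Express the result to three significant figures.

Peak time t_p = π/ω_d, so ω_d = π/t_p = π/0.660 = 4.76 rad/s.
ω_n = ω_d/√(1−ζ²) = 4.76/√0.509 = 6.67 rad/s.

ω_n ≈ 6.67 rad/s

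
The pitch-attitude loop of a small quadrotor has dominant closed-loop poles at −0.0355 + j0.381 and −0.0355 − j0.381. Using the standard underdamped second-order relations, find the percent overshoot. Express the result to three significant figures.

The poles are at −σ ± jω_d with σ = 0.0355 and ω_d = 0.381, so ω_n = √(σ²+ω_d²) = 0.383 rad/s and ζ = σ/ω_n = 0.0928.
%OS = 100 e^{−πζ/√(1−ζ²)} with ζ = 0.0928 gives 74.6%.

%OS ≈ 74.6%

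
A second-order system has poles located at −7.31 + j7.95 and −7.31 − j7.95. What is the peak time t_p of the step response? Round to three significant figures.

t_p ≈ 0.395 s

t_p = π/ω_d with ω_d = 7.95 (the imaginary part), so t_p = 0.395 s.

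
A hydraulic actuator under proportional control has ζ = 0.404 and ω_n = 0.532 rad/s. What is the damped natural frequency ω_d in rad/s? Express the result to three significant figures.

ω_d ≈ 0.487 rad/s

ω_d = ω_n√(1−ζ²) = 0.532·√0.837 = 0.487 rad/s.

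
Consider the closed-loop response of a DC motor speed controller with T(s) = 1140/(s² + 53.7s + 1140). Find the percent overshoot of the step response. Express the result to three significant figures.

ω_n = √1140 = 33.8 rad/s; ζ = 53.7/(2·33.8) = 0.795.
%OS = 100 e^{−πζ/√(1−ζ²)} with ζ = 0.795 gives 1.62%.

%OS ≈ 1.62%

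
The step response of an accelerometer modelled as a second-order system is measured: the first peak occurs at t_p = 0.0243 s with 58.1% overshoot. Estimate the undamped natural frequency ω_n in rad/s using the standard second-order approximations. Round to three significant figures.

ω_n ≈ 131 rad/s

ζ from %OS: ζ = |ln 0.581|/√(π²+ln²0.581) = 0.170.
t_p = π/ω_d ⇒ ω_d = 129 rad/s; then ω_n = ω_d/√(1−ζ²) = 131 rad/s.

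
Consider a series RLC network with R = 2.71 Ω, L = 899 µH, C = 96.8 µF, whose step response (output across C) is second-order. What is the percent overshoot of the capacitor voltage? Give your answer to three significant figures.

For a series RLC circuit (capacitor voltage as output), ω_n = 1/√(LC) = 1/√(899 µH · 96.8 µF) = 3390 rad/s.
ζ = (R/2)·√(C/L) = (2.71/2)·√(96.8 µF/899 µH) = 0.445.
%OS = 100·exp(−πζ/√(1−ζ²)) = 21.0%.

%OS ≈ 21.0%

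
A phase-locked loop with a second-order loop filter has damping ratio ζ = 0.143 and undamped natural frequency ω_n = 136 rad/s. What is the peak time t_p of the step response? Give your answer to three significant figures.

The damped frequency is ω_d = ω_n√(1−ζ²) = 136·√(1−0.0204) = 135 rad/s.
Peak time t_p = π/ω_d = π/135 = 0.0233 s.

t_p ≈ 0.0233 s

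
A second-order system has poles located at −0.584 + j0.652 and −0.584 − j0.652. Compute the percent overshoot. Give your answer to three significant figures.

|pole| = ω_n = √(0.584² + 0.652²) = 0.875 rad/s; ζ = cos θ = σ/ω_n = 0.667.
%OS = 100 e^{−πζ/√(1−ζ²)} with ζ = 0.667 gives 6.00%.

%OS ≈ 6.00%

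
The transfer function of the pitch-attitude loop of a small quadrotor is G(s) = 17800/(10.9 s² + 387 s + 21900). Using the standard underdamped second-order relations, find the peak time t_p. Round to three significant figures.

t_p ≈ 0.0763 s

Dividing through by 10.9: denominator becomes s² + 35.50 s + 2009.
So ω_n = √2009 = 44.8 rad/s and ζ = 35.50/(2·44.8) = 0.396.
ω_d = ω_n√(1−ζ²) = 41.2 rad/s. t_p = π/ω_d = 0.0763 s.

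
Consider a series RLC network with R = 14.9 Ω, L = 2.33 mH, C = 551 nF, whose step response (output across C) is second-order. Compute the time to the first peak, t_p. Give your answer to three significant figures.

t_p ≈ 0.000113 s

For a series RLC circuit (capacitor voltage as output), ω_n = 1/√(LC) = 1/√(2.33 mH · 551 nF) = 27900 rad/s.
ζ = (R/2)·√(C/L) = (14.9/2)·√(551 nF/2.33 mH) = 0.115.
The damped frequency ω_d = ω_n√(1−ζ²) = 27700 rad/s. t_p = π/ω_d = 0.000113 s.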